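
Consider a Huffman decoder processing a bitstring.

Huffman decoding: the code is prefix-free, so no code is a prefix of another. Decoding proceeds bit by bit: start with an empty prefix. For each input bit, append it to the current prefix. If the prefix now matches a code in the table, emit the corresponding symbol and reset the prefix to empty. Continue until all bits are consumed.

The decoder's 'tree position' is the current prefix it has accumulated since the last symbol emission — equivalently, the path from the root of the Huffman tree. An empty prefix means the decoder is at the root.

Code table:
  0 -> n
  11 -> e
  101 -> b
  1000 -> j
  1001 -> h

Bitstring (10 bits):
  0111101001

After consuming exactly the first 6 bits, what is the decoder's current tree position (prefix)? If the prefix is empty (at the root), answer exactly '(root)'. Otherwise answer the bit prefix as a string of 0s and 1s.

Answer: (root)

Derivation:
Bit 0: prefix='0' -> emit 'n', reset
Bit 1: prefix='1' (no match yet)
Bit 2: prefix='11' -> emit 'e', reset
Bit 3: prefix='1' (no match yet)
Bit 4: prefix='11' -> emit 'e', reset
Bit 5: prefix='0' -> emit 'n', reset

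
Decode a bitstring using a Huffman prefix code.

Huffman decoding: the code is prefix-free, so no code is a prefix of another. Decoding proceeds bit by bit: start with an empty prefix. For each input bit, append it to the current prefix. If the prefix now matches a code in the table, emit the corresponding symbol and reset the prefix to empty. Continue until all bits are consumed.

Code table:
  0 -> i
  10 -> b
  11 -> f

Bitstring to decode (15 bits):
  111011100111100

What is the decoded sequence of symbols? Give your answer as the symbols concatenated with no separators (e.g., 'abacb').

Bit 0: prefix='1' (no match yet)
Bit 1: prefix='11' -> emit 'f', reset
Bit 2: prefix='1' (no match yet)
Bit 3: prefix='10' -> emit 'b', reset
Bit 4: prefix='1' (no match yet)
Bit 5: prefix='11' -> emit 'f', reset
Bit 6: prefix='1' (no match yet)
Bit 7: prefix='10' -> emit 'b', reset
Bit 8: prefix='0' -> emit 'i', reset
Bit 9: prefix='1' (no match yet)
Bit 10: prefix='11' -> emit 'f', reset
Bit 11: prefix='1' (no match yet)
Bit 12: prefix='11' -> emit 'f', reset
Bit 13: prefix='0' -> emit 'i', reset
Bit 14: prefix='0' -> emit 'i', reset

Answer: fbfbiffii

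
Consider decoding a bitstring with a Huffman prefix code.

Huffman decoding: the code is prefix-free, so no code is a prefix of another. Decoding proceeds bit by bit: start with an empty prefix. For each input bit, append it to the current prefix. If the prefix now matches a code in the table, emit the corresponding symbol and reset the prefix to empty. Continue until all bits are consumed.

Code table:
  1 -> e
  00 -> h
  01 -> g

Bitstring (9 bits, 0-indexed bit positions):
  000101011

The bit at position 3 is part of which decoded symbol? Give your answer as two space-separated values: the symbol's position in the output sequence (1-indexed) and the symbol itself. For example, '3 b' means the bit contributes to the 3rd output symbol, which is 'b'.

Bit 0: prefix='0' (no match yet)
Bit 1: prefix='00' -> emit 'h', reset
Bit 2: prefix='0' (no match yet)
Bit 3: prefix='01' -> emit 'g', reset
Bit 4: prefix='0' (no match yet)
Bit 5: prefix='01' -> emit 'g', reset
Bit 6: prefix='0' (no match yet)
Bit 7: prefix='01' -> emit 'g', reset

Answer: 2 g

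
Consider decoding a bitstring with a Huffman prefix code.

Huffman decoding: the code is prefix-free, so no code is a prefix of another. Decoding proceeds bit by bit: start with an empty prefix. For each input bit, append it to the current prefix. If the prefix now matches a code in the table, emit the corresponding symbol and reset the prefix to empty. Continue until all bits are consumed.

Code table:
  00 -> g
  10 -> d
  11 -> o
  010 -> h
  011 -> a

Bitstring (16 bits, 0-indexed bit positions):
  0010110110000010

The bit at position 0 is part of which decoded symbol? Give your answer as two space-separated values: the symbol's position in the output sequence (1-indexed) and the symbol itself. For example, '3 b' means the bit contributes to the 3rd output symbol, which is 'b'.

Bit 0: prefix='0' (no match yet)
Bit 1: prefix='00' -> emit 'g', reset
Bit 2: prefix='1' (no match yet)
Bit 3: prefix='10' -> emit 'd', reset
Bit 4: prefix='1' (no match yet)

Answer: 1 g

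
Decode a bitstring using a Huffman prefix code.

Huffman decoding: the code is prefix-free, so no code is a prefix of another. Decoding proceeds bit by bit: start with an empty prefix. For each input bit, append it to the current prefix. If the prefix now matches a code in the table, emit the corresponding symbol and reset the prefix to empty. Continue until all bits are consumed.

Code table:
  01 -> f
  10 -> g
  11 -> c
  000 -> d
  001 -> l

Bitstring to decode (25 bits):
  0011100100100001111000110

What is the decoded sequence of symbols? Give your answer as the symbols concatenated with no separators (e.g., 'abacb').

Answer: lclldfcglg

Derivation:
Bit 0: prefix='0' (no match yet)
Bit 1: prefix='00' (no match yet)
Bit 2: prefix='001' -> emit 'l', reset
Bit 3: prefix='1' (no match yet)
Bit 4: prefix='11' -> emit 'c', reset
Bit 5: prefix='0' (no match yet)
Bit 6: prefix='00' (no match yet)
Bit 7: prefix='001' -> emit 'l', reset
Bit 8: prefix='0' (no match yet)
Bit 9: prefix='00' (no match yet)
Bit 10: prefix='001' -> emit 'l', reset
Bit 11: prefix='0' (no match yet)
Bit 12: prefix='00' (no match yet)
Bit 13: prefix='000' -> emit 'd', reset
Bit 14: prefix='0' (no match yet)
Bit 15: prefix='01' -> emit 'f', reset
Bit 16: prefix='1' (no match yet)
Bit 17: prefix='11' -> emit 'c', reset
Bit 18: prefix='1' (no match yet)
Bit 19: prefix='10' -> emit 'g', reset
Bit 20: prefix='0' (no match yet)
Bit 21: prefix='00' (no match yet)
Bit 22: prefix='001' -> emit 'l', reset
Bit 23: prefix='1' (no match yet)
Bit 24: prefix='10' -> emit 'g', reset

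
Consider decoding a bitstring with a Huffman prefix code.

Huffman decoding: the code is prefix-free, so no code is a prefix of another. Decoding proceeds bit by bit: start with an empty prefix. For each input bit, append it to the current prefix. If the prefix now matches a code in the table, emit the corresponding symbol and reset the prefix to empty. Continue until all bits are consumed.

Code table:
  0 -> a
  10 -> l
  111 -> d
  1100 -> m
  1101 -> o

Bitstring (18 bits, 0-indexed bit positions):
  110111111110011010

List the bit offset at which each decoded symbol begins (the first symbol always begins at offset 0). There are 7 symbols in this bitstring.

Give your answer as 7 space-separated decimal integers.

Answer: 0 4 7 10 12 13 17

Derivation:
Bit 0: prefix='1' (no match yet)
Bit 1: prefix='11' (no match yet)
Bit 2: prefix='110' (no match yet)
Bit 3: prefix='1101' -> emit 'o', reset
Bit 4: prefix='1' (no match yet)
Bit 5: prefix='11' (no match yet)
Bit 6: prefix='111' -> emit 'd', reset
Bit 7: prefix='1' (no match yet)
Bit 8: prefix='11' (no match yet)
Bit 9: prefix='111' -> emit 'd', reset
Bit 10: prefix='1' (no match yet)
Bit 11: prefix='10' -> emit 'l', reset
Bit 12: prefix='0' -> emit 'a', reset
Bit 13: prefix='1' (no match yet)
Bit 14: prefix='11' (no match yet)
Bit 15: prefix='110' (no match yet)
Bit 16: prefix='1101' -> emit 'o', reset
Bit 17: prefix='0' -> emit 'a', reset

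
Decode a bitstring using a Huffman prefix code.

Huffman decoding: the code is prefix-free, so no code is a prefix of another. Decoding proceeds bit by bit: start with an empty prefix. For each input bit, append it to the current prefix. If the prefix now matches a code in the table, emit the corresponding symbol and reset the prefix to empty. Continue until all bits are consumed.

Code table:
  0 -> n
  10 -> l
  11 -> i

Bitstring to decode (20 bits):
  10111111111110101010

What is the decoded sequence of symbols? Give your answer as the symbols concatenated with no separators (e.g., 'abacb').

Answer: liiiiillll

Derivation:
Bit 0: prefix='1' (no match yet)
Bit 1: prefix='10' -> emit 'l', reset
Bit 2: prefix='1' (no match yet)
Bit 3: prefix='11' -> emit 'i', reset
Bit 4: prefix='1' (no match yet)
Bit 5: prefix='11' -> emit 'i', reset
Bit 6: prefix='1' (no match yet)
Bit 7: prefix='11' -> emit 'i', reset
Bit 8: prefix='1' (no match yet)
Bit 9: prefix='11' -> emit 'i', reset
Bit 10: prefix='1' (no match yet)
Bit 11: prefix='11' -> emit 'i', reset
Bit 12: prefix='1' (no match yet)
Bit 13: prefix='10' -> emit 'l', reset
Bit 14: prefix='1' (no match yet)
Bit 15: prefix='10' -> emit 'l', reset
Bit 16: prefix='1' (no match yet)
Bit 17: prefix='10' -> emit 'l', reset
Bit 18: prefix='1' (no match yet)
Bit 19: prefix='10' -> emit 'l', reset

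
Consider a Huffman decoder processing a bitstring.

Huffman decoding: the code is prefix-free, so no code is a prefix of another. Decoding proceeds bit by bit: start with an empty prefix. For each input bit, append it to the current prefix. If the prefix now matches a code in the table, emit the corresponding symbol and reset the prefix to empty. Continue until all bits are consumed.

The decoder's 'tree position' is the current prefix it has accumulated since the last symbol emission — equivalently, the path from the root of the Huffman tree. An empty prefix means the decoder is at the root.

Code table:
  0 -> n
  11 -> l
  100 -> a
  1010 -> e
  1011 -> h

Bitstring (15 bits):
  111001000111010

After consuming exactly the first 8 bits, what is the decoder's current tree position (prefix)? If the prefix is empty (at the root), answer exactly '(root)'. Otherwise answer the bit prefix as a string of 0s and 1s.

Bit 0: prefix='1' (no match yet)
Bit 1: prefix='11' -> emit 'l', reset
Bit 2: prefix='1' (no match yet)
Bit 3: prefix='10' (no match yet)
Bit 4: prefix='100' -> emit 'a', reset
Bit 5: prefix='1' (no match yet)
Bit 6: prefix='10' (no match yet)
Bit 7: prefix='100' -> emit 'a', reset

Answer: (root)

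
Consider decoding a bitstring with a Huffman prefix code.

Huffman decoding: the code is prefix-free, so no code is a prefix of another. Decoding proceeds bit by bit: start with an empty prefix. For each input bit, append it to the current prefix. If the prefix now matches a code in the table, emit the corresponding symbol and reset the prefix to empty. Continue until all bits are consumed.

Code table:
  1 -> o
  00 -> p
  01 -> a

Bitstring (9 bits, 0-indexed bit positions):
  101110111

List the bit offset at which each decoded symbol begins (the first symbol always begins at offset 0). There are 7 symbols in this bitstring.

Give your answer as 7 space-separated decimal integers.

Answer: 0 1 3 4 5 7 8

Derivation:
Bit 0: prefix='1' -> emit 'o', reset
Bit 1: prefix='0' (no match yet)
Bit 2: prefix='01' -> emit 'a', reset
Bit 3: prefix='1' -> emit 'o', reset
Bit 4: prefix='1' -> emit 'o', reset
Bit 5: prefix='0' (no match yet)
Bit 6: prefix='01' -> emit 'a', reset
Bit 7: prefix='1' -> emit 'o', reset
Bit 8: prefix='1' -> emit 'o', reset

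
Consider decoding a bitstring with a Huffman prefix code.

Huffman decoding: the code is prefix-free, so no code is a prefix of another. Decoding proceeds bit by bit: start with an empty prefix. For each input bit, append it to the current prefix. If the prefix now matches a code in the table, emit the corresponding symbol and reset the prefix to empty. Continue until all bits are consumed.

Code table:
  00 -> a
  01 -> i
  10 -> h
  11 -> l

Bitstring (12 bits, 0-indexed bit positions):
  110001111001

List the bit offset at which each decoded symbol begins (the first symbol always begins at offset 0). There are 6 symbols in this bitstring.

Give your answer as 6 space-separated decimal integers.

Bit 0: prefix='1' (no match yet)
Bit 1: prefix='11' -> emit 'l', reset
Bit 2: prefix='0' (no match yet)
Bit 3: prefix='00' -> emit 'a', reset
Bit 4: prefix='0' (no match yet)
Bit 5: prefix='01' -> emit 'i', reset
Bit 6: prefix='1' (no match yet)
Bit 7: prefix='11' -> emit 'l', reset
Bit 8: prefix='1' (no match yet)
Bit 9: prefix='10' -> emit 'h', reset
Bit 10: prefix='0' (no match yet)
Bit 11: prefix='01' -> emit 'i', reset

Answer: 0 2 4 6 8 10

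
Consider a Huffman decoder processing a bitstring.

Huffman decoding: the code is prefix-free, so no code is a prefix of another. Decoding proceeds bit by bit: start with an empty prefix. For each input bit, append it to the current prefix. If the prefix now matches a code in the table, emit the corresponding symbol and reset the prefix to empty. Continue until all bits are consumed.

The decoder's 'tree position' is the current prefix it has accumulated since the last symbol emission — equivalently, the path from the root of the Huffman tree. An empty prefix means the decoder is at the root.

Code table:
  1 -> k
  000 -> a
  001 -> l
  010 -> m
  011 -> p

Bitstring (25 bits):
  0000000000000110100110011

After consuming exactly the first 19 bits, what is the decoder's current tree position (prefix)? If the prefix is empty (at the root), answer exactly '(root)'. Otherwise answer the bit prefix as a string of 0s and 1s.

Bit 0: prefix='0' (no match yet)
Bit 1: prefix='00' (no match yet)
Bit 2: prefix='000' -> emit 'a', reset
Bit 3: prefix='0' (no match yet)
Bit 4: prefix='00' (no match yet)
Bit 5: prefix='000' -> emit 'a', reset
Bit 6: prefix='0' (no match yet)
Bit 7: prefix='00' (no match yet)
Bit 8: prefix='000' -> emit 'a', reset
Bit 9: prefix='0' (no match yet)
Bit 10: prefix='00' (no match yet)
Bit 11: prefix='000' -> emit 'a', reset
Bit 12: prefix='0' (no match yet)
Bit 13: prefix='01' (no match yet)
Bit 14: prefix='011' -> emit 'p', reset
Bit 15: prefix='0' (no match yet)
Bit 16: prefix='01' (no match yet)
Bit 17: prefix='010' -> emit 'm', reset
Bit 18: prefix='0' (no match yet)

Answer: 0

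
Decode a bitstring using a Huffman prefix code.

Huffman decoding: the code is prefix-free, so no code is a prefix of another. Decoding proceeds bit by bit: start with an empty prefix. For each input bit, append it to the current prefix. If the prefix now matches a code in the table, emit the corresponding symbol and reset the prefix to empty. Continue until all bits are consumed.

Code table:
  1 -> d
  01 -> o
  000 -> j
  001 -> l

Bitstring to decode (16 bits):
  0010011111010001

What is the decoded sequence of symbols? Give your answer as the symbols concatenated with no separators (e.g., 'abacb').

Bit 0: prefix='0' (no match yet)
Bit 1: prefix='00' (no match yet)
Bit 2: prefix='001' -> emit 'l', reset
Bit 3: prefix='0' (no match yet)
Bit 4: prefix='00' (no match yet)
Bit 5: prefix='001' -> emit 'l', reset
Bit 6: prefix='1' -> emit 'd', reset
Bit 7: prefix='1' -> emit 'd', reset
Bit 8: prefix='1' -> emit 'd', reset
Bit 9: prefix='1' -> emit 'd', reset
Bit 10: prefix='0' (no match yet)
Bit 11: prefix='01' -> emit 'o', reset
Bit 12: prefix='0' (no match yet)
Bit 13: prefix='00' (no match yet)
Bit 14: prefix='000' -> emit 'j', reset
Bit 15: prefix='1' -> emit 'd', reset

Answer: llddddojd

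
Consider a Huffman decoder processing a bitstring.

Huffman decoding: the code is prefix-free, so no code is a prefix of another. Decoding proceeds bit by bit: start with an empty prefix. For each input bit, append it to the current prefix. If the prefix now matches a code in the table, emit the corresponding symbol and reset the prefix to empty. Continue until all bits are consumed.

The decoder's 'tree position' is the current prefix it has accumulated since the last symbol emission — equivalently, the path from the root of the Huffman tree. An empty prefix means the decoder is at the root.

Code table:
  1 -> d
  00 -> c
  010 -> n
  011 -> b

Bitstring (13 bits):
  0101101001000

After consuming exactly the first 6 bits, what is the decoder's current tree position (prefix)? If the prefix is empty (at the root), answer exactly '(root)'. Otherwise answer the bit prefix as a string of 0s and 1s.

Bit 0: prefix='0' (no match yet)
Bit 1: prefix='01' (no match yet)
Bit 2: prefix='010' -> emit 'n', reset
Bit 3: prefix='1' -> emit 'd', reset
Bit 4: prefix='1' -> emit 'd', reset
Bit 5: prefix='0' (no match yet)

Answer: 0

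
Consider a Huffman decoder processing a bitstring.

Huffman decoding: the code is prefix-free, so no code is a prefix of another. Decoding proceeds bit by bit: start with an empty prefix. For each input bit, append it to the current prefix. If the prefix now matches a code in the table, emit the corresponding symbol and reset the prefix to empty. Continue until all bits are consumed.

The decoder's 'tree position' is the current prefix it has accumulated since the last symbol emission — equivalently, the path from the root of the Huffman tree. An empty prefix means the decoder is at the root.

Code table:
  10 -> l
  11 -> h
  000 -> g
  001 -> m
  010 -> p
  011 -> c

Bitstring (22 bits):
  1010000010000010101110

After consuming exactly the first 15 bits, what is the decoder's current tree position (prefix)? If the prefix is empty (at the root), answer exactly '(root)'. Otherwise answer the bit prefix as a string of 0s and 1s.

Bit 0: prefix='1' (no match yet)
Bit 1: prefix='10' -> emit 'l', reset
Bit 2: prefix='1' (no match yet)
Bit 3: prefix='10' -> emit 'l', reset
Bit 4: prefix='0' (no match yet)
Bit 5: prefix='00' (no match yet)
Bit 6: prefix='000' -> emit 'g', reset
Bit 7: prefix='0' (no match yet)
Bit 8: prefix='01' (no match yet)
Bit 9: prefix='010' -> emit 'p', reset
Bit 10: prefix='0' (no match yet)
Bit 11: prefix='00' (no match yet)
Bit 12: prefix='000' -> emit 'g', reset
Bit 13: prefix='0' (no match yet)
Bit 14: prefix='01' (no match yet)

Answer: 01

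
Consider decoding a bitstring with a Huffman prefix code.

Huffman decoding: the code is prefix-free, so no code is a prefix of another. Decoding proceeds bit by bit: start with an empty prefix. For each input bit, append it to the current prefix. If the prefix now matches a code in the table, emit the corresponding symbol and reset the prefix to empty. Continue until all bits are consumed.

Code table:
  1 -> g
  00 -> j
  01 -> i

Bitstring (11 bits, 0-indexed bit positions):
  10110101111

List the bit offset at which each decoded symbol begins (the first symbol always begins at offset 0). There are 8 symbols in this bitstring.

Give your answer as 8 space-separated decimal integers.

Answer: 0 1 3 4 6 8 9 10

Derivation:
Bit 0: prefix='1' -> emit 'g', reset
Bit 1: prefix='0' (no match yet)
Bit 2: prefix='01' -> emit 'i', reset
Bit 3: prefix='1' -> emit 'g', reset
Bit 4: prefix='0' (no match yet)
Bit 5: prefix='01' -> emit 'i', reset
Bit 6: prefix='0' (no match yet)
Bit 7: prefix='01' -> emit 'i', reset
Bit 8: prefix='1' -> emit 'g', reset
Bit 9: prefix='1' -> emit 'g', reset
Bit 10: prefix='1' -> emit 'g', reset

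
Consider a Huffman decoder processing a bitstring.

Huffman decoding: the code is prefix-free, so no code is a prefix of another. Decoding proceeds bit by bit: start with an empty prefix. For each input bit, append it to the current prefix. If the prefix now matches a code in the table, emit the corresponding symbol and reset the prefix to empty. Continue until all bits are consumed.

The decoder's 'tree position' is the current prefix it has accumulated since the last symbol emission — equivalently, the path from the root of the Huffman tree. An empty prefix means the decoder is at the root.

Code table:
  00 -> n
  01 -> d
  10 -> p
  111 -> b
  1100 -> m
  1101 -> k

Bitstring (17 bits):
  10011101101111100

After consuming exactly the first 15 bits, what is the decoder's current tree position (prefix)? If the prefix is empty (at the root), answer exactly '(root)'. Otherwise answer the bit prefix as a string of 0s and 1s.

Answer: 11

Derivation:
Bit 0: prefix='1' (no match yet)
Bit 1: prefix='10' -> emit 'p', reset
Bit 2: prefix='0' (no match yet)
Bit 3: prefix='01' -> emit 'd', reset
Bit 4: prefix='1' (no match yet)
Bit 5: prefix='11' (no match yet)
Bit 6: prefix='110' (no match yet)
Bit 7: prefix='1101' -> emit 'k', reset
Bit 8: prefix='1' (no match yet)
Bit 9: prefix='10' -> emit 'p', reset
Bit 10: prefix='1' (no match yet)
Bit 11: prefix='11' (no match yet)
Bit 12: prefix='111' -> emit 'b', reset
Bit 13: prefix='1' (no match yet)
Bit 14: prefix='11' (no match yet)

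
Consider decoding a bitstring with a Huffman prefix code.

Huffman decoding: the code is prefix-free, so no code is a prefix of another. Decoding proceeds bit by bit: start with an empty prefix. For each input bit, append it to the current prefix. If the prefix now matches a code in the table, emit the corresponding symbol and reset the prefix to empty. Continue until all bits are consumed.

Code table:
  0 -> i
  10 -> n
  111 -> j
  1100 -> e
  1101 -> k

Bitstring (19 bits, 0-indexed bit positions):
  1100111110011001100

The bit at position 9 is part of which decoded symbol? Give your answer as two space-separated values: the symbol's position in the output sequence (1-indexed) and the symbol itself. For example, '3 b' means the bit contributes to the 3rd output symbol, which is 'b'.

Answer: 3 e

Derivation:
Bit 0: prefix='1' (no match yet)
Bit 1: prefix='11' (no match yet)
Bit 2: prefix='110' (no match yet)
Bit 3: prefix='1100' -> emit 'e', reset
Bit 4: prefix='1' (no match yet)
Bit 5: prefix='11' (no match yet)
Bit 6: prefix='111' -> emit 'j', reset
Bit 7: prefix='1' (no match yet)
Bit 8: prefix='11' (no match yet)
Bit 9: prefix='110' (no match yet)
Bit 10: prefix='1100' -> emit 'e', reset
Bit 11: prefix='1' (no match yet)
Bit 12: prefix='11' (no match yet)
Bit 13: prefix='110' (no match yet)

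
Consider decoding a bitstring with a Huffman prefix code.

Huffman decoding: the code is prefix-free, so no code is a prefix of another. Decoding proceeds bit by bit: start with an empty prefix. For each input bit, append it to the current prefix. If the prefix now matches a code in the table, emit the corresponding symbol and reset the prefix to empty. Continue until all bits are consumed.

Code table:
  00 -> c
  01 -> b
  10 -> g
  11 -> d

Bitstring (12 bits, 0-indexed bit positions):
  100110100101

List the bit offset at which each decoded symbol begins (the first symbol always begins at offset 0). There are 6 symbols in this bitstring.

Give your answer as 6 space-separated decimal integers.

Bit 0: prefix='1' (no match yet)
Bit 1: prefix='10' -> emit 'g', reset
Bit 2: prefix='0' (no match yet)
Bit 3: prefix='01' -> emit 'b', reset
Bit 4: prefix='1' (no match yet)
Bit 5: prefix='10' -> emit 'g', reset
Bit 6: prefix='1' (no match yet)
Bit 7: prefix='10' -> emit 'g', reset
Bit 8: prefix='0' (no match yet)
Bit 9: prefix='01' -> emit 'b', reset
Bit 10: prefix='0' (no match yet)
Bit 11: prefix='01' -> emit 'b', reset

Answer: 0 2 4 6 8 10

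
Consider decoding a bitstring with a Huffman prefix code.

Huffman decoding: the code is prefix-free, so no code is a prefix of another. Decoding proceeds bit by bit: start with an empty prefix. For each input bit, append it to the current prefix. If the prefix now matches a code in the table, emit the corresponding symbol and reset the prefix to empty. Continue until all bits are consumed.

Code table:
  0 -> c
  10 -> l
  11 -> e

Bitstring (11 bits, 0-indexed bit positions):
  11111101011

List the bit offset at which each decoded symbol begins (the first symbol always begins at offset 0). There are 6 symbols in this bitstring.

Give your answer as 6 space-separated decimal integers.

Bit 0: prefix='1' (no match yet)
Bit 1: prefix='11' -> emit 'e', reset
Bit 2: prefix='1' (no match yet)
Bit 3: prefix='11' -> emit 'e', reset
Bit 4: prefix='1' (no match yet)
Bit 5: prefix='11' -> emit 'e', reset
Bit 6: prefix='0' -> emit 'c', reset
Bit 7: prefix='1' (no match yet)
Bit 8: prefix='10' -> emit 'l', reset
Bit 9: prefix='1' (no match yet)
Bit 10: prefix='11' -> emit 'e', reset

Answer: 0 2 4 6 7 9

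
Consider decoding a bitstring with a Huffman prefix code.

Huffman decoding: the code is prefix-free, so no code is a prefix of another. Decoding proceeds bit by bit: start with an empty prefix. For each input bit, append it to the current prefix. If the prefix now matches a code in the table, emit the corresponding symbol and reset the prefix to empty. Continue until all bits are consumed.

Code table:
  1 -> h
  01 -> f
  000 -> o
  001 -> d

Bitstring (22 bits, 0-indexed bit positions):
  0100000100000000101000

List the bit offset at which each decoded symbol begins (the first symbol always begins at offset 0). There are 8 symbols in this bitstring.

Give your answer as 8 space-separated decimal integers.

Bit 0: prefix='0' (no match yet)
Bit 1: prefix='01' -> emit 'f', reset
Bit 2: prefix='0' (no match yet)
Bit 3: prefix='00' (no match yet)
Bit 4: prefix='000' -> emit 'o', reset
Bit 5: prefix='0' (no match yet)
Bit 6: prefix='00' (no match yet)
Bit 7: prefix='001' -> emit 'd', reset
Bit 8: prefix='0' (no match yet)
Bit 9: prefix='00' (no match yet)
Bit 10: prefix='000' -> emit 'o', reset
Bit 11: prefix='0' (no match yet)
Bit 12: prefix='00' (no match yet)
Bit 13: prefix='000' -> emit 'o', reset
Bit 14: prefix='0' (no match yet)
Bit 15: prefix='00' (no match yet)
Bit 16: prefix='001' -> emit 'd', reset
Bit 17: prefix='0' (no match yet)
Bit 18: prefix='01' -> emit 'f', reset
Bit 19: prefix='0' (no match yet)
Bit 20: prefix='00' (no match yet)
Bit 21: prefix='000' -> emit 'o', reset

Answer: 0 2 5 8 11 14 17 19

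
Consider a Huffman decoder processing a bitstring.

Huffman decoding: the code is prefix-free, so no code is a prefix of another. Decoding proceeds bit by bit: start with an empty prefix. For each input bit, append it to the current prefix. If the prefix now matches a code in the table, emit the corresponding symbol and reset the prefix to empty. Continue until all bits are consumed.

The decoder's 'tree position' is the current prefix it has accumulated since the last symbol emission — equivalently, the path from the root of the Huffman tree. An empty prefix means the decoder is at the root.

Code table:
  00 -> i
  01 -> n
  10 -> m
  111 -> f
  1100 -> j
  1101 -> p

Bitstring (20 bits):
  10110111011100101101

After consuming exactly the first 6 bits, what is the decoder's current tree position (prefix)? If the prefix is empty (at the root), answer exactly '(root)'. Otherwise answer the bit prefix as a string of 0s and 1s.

Answer: (root)

Derivation:
Bit 0: prefix='1' (no match yet)
Bit 1: prefix='10' -> emit 'm', reset
Bit 2: prefix='1' (no match yet)
Bit 3: prefix='11' (no match yet)
Bit 4: prefix='110' (no match yet)
Bit 5: prefix='1101' -> emit 'p', reset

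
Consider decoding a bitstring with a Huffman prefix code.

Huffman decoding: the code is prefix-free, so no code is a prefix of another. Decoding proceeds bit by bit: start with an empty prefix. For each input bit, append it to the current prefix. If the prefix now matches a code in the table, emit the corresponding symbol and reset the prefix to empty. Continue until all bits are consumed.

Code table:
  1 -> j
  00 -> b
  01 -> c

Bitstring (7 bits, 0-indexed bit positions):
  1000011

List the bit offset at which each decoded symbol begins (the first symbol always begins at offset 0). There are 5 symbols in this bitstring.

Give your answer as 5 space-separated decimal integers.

Answer: 0 1 3 5 6

Derivation:
Bit 0: prefix='1' -> emit 'j', reset
Bit 1: prefix='0' (no match yet)
Bit 2: prefix='00' -> emit 'b', reset
Bit 3: prefix='0' (no match yet)
Bit 4: prefix='00' -> emit 'b', reset
Bit 5: prefix='1' -> emit 'j', reset
Bit 6: prefix='1' -> emit 'j', reset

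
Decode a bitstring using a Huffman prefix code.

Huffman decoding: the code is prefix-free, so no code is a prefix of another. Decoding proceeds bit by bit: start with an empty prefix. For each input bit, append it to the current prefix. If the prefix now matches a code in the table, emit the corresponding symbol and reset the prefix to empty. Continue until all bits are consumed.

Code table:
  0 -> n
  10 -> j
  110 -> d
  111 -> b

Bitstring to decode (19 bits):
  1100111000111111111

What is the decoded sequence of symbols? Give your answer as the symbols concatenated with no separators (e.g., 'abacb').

Bit 0: prefix='1' (no match yet)
Bit 1: prefix='11' (no match yet)
Bit 2: prefix='110' -> emit 'd', reset
Bit 3: prefix='0' -> emit 'n', reset
Bit 4: prefix='1' (no match yet)
Bit 5: prefix='11' (no match yet)
Bit 6: prefix='111' -> emit 'b', reset
Bit 7: prefix='0' -> emit 'n', reset
Bit 8: prefix='0' -> emit 'n', reset
Bit 9: prefix='0' -> emit 'n', reset
Bit 10: prefix='1' (no match yet)
Bit 11: prefix='11' (no match yet)
Bit 12: prefix='111' -> emit 'b', reset
Bit 13: prefix='1' (no match yet)
Bit 14: prefix='11' (no match yet)
Bit 15: prefix='111' -> emit 'b', reset
Bit 16: prefix='1' (no match yet)
Bit 17: prefix='11' (no match yet)
Bit 18: prefix='111' -> emit 'b', reset

Answer: dnbnnnbbb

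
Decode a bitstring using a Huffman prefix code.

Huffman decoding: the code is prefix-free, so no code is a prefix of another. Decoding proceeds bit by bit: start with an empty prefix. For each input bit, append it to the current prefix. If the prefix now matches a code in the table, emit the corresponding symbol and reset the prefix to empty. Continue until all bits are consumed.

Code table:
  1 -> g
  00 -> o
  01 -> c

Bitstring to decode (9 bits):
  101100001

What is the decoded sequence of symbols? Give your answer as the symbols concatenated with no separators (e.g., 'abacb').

Bit 0: prefix='1' -> emit 'g', reset
Bit 1: prefix='0' (no match yet)
Bit 2: prefix='01' -> emit 'c', reset
Bit 3: prefix='1' -> emit 'g', reset
Bit 4: prefix='0' (no match yet)
Bit 5: prefix='00' -> emit 'o', reset
Bit 6: prefix='0' (no match yet)
Bit 7: prefix='00' -> emit 'o', reset
Bit 8: prefix='1' -> emit 'g', reset

Answer: gcgoog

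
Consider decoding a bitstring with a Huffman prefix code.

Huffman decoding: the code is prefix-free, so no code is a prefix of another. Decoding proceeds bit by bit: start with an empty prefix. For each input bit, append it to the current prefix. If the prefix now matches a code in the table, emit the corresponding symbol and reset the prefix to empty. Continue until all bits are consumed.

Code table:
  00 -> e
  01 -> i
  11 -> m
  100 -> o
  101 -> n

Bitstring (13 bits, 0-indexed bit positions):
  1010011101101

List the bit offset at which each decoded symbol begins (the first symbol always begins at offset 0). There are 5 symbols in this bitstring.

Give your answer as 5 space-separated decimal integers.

Answer: 0 3 5 7 10

Derivation:
Bit 0: prefix='1' (no match yet)
Bit 1: prefix='10' (no match yet)
Bit 2: prefix='101' -> emit 'n', reset
Bit 3: prefix='0' (no match yet)
Bit 4: prefix='00' -> emit 'e', reset
Bit 5: prefix='1' (no match yet)
Bit 6: prefix='11' -> emit 'm', reset
Bit 7: prefix='1' (no match yet)
Bit 8: prefix='10' (no match yet)
Bit 9: prefix='101' -> emit 'n', reset
Bit 10: prefix='1' (no match yet)
Bit 11: prefix='10' (no match yet)
Bit 12: prefix='101' -> emit 'n', reset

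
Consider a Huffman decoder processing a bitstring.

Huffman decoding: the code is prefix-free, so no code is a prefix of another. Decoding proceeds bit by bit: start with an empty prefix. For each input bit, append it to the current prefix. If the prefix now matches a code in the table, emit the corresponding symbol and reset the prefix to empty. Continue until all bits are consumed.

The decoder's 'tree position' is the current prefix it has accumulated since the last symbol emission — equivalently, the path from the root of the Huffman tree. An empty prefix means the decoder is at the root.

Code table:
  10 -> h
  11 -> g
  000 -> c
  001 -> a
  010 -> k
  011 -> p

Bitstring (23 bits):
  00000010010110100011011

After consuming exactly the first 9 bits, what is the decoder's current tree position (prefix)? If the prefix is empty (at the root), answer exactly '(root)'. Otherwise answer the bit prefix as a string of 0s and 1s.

Bit 0: prefix='0' (no match yet)
Bit 1: prefix='00' (no match yet)
Bit 2: prefix='000' -> emit 'c', reset
Bit 3: prefix='0' (no match yet)
Bit 4: prefix='00' (no match yet)
Bit 5: prefix='000' -> emit 'c', reset
Bit 6: prefix='1' (no match yet)
Bit 7: prefix='10' -> emit 'h', reset
Bit 8: prefix='0' (no match yet)

Answer: 0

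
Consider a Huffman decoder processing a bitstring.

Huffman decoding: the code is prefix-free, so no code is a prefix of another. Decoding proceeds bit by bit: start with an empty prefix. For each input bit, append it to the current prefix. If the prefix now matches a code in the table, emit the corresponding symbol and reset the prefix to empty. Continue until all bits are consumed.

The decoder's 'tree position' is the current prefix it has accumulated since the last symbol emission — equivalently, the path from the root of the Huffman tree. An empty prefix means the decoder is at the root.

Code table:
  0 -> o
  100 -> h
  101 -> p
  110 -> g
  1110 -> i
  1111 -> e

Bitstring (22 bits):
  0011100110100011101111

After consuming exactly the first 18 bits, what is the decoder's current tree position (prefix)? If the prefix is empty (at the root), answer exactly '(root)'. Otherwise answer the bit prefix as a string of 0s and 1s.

Answer: (root)

Derivation:
Bit 0: prefix='0' -> emit 'o', reset
Bit 1: prefix='0' -> emit 'o', reset
Bit 2: prefix='1' (no match yet)
Bit 3: prefix='11' (no match yet)
Bit 4: prefix='111' (no match yet)
Bit 5: prefix='1110' -> emit 'i', reset
Bit 6: prefix='0' -> emit 'o', reset
Bit 7: prefix='1' (no match yet)
Bit 8: prefix='11' (no match yet)
Bit 9: prefix='110' -> emit 'g', reset
Bit 10: prefix='1' (no match yet)
Bit 11: prefix='10' (no match yet)
Bit 12: prefix='100' -> emit 'h', reset
Bit 13: prefix='0' -> emit 'o', reset
Bit 14: prefix='1' (no match yet)
Bit 15: prefix='11' (no match yet)
Bit 16: prefix='111' (no match yet)
Bit 17: prefix='1110' -> emit 'i', reset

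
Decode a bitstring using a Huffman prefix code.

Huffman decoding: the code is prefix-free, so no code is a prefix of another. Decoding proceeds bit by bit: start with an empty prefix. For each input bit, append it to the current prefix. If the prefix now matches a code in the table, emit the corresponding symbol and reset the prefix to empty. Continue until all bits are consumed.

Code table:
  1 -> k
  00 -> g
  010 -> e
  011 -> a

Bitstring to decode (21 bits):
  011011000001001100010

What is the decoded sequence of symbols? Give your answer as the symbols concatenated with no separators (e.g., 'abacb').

Answer: aaggeage

Derivation:
Bit 0: prefix='0' (no match yet)
Bit 1: prefix='01' (no match yet)
Bit 2: prefix='011' -> emit 'a', reset
Bit 3: prefix='0' (no match yet)
Bit 4: prefix='01' (no match yet)
Bit 5: prefix='011' -> emit 'a', reset
Bit 6: prefix='0' (no match yet)
Bit 7: prefix='00' -> emit 'g', reset
Bit 8: prefix='0' (no match yet)
Bit 9: prefix='00' -> emit 'g', reset
Bit 10: prefix='0' (no match yet)
Bit 11: prefix='01' (no match yet)
Bit 12: prefix='010' -> emit 'e', reset
Bit 13: prefix='0' (no match yet)
Bit 14: prefix='01' (no match yet)
Bit 15: prefix='011' -> emit 'a', reset
Bit 16: prefix='0' (no match yet)
Bit 17: prefix='00' -> emit 'g', reset
Bit 18: prefix='0' (no match yet)
Bit 19: prefix='01' (no match yet)
Bit 20: prefix='010' -> emit 'e', reset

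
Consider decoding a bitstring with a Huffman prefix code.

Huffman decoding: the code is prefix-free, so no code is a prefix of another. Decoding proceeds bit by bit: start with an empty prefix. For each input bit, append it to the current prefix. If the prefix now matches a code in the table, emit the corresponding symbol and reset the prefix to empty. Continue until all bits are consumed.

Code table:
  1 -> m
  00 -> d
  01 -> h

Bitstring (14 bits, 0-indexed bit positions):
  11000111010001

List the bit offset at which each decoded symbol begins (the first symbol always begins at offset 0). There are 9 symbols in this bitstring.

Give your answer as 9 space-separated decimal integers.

Bit 0: prefix='1' -> emit 'm', reset
Bit 1: prefix='1' -> emit 'm', reset
Bit 2: prefix='0' (no match yet)
Bit 3: prefix='00' -> emit 'd', reset
Bit 4: prefix='0' (no match yet)
Bit 5: prefix='01' -> emit 'h', reset
Bit 6: prefix='1' -> emit 'm', reset
Bit 7: prefix='1' -> emit 'm', reset
Bit 8: prefix='0' (no match yet)
Bit 9: prefix='01' -> emit 'h', reset
Bit 10: prefix='0' (no match yet)
Bit 11: prefix='00' -> emit 'd', reset
Bit 12: prefix='0' (no match yet)
Bit 13: prefix='01' -> emit 'h', reset

Answer: 0 1 2 4 6 7 8 10 12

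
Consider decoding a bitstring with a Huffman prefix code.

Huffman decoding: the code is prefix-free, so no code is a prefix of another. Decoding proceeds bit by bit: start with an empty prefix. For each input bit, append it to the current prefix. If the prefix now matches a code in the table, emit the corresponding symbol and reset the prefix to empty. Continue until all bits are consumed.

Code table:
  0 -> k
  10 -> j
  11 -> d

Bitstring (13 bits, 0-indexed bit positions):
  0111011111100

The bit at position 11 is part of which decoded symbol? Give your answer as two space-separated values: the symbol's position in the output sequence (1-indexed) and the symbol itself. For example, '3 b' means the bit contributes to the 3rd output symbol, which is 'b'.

Answer: 7 k

Derivation:
Bit 0: prefix='0' -> emit 'k', reset
Bit 1: prefix='1' (no match yet)
Bit 2: prefix='11' -> emit 'd', reset
Bit 3: prefix='1' (no match yet)
Bit 4: prefix='10' -> emit 'j', reset
Bit 5: prefix='1' (no match yet)
Bit 6: prefix='11' -> emit 'd', reset
Bit 7: prefix='1' (no match yet)
Bit 8: prefix='11' -> emit 'd', reset
Bit 9: prefix='1' (no match yet)
Bit 10: prefix='11' -> emit 'd', reset
Bit 11: prefix='0' -> emit 'k', reset
Bit 12: prefix='0' -> emit 'k', reset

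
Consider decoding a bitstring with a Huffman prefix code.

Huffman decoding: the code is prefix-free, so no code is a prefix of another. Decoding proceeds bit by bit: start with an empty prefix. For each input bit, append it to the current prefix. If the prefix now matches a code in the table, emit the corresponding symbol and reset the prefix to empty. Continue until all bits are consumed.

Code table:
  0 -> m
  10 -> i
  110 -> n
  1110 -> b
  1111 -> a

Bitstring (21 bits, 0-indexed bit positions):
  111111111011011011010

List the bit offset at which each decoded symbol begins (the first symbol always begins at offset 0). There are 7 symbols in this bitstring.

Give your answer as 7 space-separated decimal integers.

Bit 0: prefix='1' (no match yet)
Bit 1: prefix='11' (no match yet)
Bit 2: prefix='111' (no match yet)
Bit 3: prefix='1111' -> emit 'a', reset
Bit 4: prefix='1' (no match yet)
Bit 5: prefix='11' (no match yet)
Bit 6: prefix='111' (no match yet)
Bit 7: prefix='1111' -> emit 'a', reset
Bit 8: prefix='1' (no match yet)
Bit 9: prefix='10' -> emit 'i', reset
Bit 10: prefix='1' (no match yet)
Bit 11: prefix='11' (no match yet)
Bit 12: prefix='110' -> emit 'n', reset
Bit 13: prefix='1' (no match yet)
Bit 14: prefix='11' (no match yet)
Bit 15: prefix='110' -> emit 'n', reset
Bit 16: prefix='1' (no match yet)
Bit 17: prefix='11' (no match yet)
Bit 18: prefix='110' -> emit 'n', reset
Bit 19: prefix='1' (no match yet)
Bit 20: prefix='10' -> emit 'i', reset

Answer: 0 4 8 10 13 16 19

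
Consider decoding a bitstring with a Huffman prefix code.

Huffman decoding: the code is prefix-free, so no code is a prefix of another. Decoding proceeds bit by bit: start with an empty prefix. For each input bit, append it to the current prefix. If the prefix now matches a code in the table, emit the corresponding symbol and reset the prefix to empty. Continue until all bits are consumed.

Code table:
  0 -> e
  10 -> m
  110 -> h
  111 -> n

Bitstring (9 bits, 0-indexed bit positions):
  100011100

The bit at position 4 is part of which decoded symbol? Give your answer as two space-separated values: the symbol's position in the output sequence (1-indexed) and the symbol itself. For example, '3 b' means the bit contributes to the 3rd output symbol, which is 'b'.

Answer: 4 n

Derivation:
Bit 0: prefix='1' (no match yet)
Bit 1: prefix='10' -> emit 'm', reset
Bit 2: prefix='0' -> emit 'e', reset
Bit 3: prefix='0' -> emit 'e', reset
Bit 4: prefix='1' (no match yet)
Bit 5: prefix='11' (no match yet)
Bit 6: prefix='111' -> emit 'n', reset
Bit 7: prefix='0' -> emit 'e', reset
Bit 8: prefix='0' -> emit 'e', reset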